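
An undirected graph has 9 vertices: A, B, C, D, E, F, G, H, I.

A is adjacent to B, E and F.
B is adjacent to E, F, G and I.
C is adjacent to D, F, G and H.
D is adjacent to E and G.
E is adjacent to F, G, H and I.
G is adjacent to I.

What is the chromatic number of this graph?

4

B, E, G, I are pairwise adjacent (a clique of size 4), so at least 4 colors are needed.
4 colors suffice: color red → {C, E}; color blue → {F, G, H}; color green → {B, D}; color yellow → {A, I}. Each edge has distinct colors on its endpoints.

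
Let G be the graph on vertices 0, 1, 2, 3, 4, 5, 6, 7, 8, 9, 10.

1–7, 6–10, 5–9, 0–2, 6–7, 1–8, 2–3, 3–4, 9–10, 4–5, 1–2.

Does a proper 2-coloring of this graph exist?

No

The cycle 2-3-4-5-9-10-6-7-1-2 has odd length 9, so it cannot be 2-colored; at least 3 colors are needed.
So 2 colors are not enough.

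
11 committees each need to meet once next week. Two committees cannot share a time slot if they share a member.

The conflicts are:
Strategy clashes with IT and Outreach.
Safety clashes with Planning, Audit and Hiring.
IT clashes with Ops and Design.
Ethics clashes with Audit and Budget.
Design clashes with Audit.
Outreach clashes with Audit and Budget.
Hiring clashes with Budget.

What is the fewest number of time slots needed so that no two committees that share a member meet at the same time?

The cycle Audit-Design-IT-Strategy-Outreach-Audit has odd length 5, so it cannot be 2-colored; at least 3 time slots are needed.
3 time slots suffice: Strategy=3, Safety=2, IT=1, Planning=1, Ops=2, Ethics=2, Design=2, Outreach=2, Audit=1, Hiring=3, Budget=1. Every pair that conflicts lands in different time slots.

3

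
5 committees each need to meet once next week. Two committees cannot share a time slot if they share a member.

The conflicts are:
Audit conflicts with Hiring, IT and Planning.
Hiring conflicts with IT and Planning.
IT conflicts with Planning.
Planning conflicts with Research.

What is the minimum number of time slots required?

Audit, Hiring, IT, Planning are mutually in conflict, so at least 4 time slots are needed.
4 time slots suffice: time slot 1 → {Planning}; time slot 2 → {Audit, Research}; time slot 3 → {Hiring}; time slot 4 → {IT}. Every pair that conflicts lands in different time slots.

4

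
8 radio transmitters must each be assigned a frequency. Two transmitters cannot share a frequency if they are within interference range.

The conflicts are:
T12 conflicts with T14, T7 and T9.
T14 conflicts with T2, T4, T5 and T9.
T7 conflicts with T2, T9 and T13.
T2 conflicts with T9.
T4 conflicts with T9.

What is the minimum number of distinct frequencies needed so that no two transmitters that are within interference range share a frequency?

3

T14, T2, T9 all conflict with each other, so at least 3 frequencies are needed.
A valid assignment using 3 frequencies: T12=3, T14=1, T7=1, T2=3, T4=3, T5=2, T9=2, T13=2. No two conflicting transmitters share a frequency.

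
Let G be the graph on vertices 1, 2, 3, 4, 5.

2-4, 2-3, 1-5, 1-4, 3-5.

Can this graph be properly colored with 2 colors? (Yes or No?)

No

The cycle 4-1-5-3-2-4 has odd length 5, so it cannot be 2-colored; at least 3 colors are needed.
So 2 colors are not enough.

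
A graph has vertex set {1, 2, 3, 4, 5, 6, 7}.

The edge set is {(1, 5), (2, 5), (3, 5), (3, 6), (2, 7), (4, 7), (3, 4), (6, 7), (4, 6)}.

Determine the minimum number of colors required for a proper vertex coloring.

3

3, 4, 6 form a triangle, so at least 3 colors are needed.
3 colors suffice: 1=blue, 2=green, 3=blue, 4=red, 5=red, 6=green, 7=blue. Each edge has distinct colors on its endpoints.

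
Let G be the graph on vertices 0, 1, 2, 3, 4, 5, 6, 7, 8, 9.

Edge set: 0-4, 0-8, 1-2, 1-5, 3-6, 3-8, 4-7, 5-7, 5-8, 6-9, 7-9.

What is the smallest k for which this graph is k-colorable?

3

The cycle 5-8-0-4-7-5 has odd length 5, so it cannot be 2-colored; at least 3 colors are needed.
One proper 3-coloring: 0=a, 1=b, 2=a, 3=a, 4=c, 5=a, 6=b, 7=b, 8=b, 9=a. Each edge has distinct colors on its endpoints.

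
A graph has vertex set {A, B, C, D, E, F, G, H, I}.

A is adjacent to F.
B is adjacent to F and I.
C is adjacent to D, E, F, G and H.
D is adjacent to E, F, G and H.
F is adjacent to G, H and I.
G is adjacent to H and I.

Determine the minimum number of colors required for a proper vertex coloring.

C, D, F, G, H are pairwise adjacent (a clique of size 5), so at least 5 colors are needed.
5 colors suffice: color 1 → {E, F}; color 2 → {A, D, I}; color 3 → {B, C}; color 4 → {G}; color 5 → {H}. Every edge joins two different colors.

5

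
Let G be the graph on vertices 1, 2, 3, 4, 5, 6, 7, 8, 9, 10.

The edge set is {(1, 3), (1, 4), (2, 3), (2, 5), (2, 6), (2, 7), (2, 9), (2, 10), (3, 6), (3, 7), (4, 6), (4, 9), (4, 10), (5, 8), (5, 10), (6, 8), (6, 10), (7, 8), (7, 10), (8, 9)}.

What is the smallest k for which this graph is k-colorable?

2, 5, 10 are pairwise adjacent, so at least 3 colors are needed.
One proper 3-coloring: 1=c, 2=a, 3=b, 4=a, 5=c, 6=c, 7=c, 8=a, 9=b, 10=b. Every edge joins two different colors.

3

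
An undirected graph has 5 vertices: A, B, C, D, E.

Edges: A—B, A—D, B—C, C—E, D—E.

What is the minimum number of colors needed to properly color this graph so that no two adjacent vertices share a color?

3

The cycle A-D-E-C-B-A has odd length 5, so it cannot be 2-colored; at least 3 colors are needed.
One proper 3-coloring: A=red, B=blue, C=green, D=blue, E=red. No two adjacent vertices share a color.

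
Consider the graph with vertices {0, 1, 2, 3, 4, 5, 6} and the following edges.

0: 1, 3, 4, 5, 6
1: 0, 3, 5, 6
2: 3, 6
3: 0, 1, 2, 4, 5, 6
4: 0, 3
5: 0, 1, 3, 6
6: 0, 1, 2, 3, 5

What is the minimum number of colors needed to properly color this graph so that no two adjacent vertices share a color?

5

0, 1, 3, 5, 6 are mutually adjacent (a clique of size 5), so at least 5 colors are needed.
5 colors suffice: color a → {3}; color b → {0, 2}; color c → {4, 6}; color d → {1}; color e → {5}. Every edge joins two different colors.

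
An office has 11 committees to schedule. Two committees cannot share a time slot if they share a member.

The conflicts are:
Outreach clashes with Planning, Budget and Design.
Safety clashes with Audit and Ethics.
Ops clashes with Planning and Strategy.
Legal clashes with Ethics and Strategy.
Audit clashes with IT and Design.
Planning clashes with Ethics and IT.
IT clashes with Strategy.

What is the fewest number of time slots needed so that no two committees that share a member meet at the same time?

The cycle IT-Audit-Safety-Ethics-Planning-IT has odd length 5, so it cannot be 2-colored; at least 3 time slots are needed.
3 time slots suffice: time slot 1 → {Audit, Planning, Strategy, Budget}; time slot 2 → {Outreach, Ops, Ethics, IT}; time slot 3 → {Safety, Legal, Design}. Every pair that conflicts lands in different time slots.

3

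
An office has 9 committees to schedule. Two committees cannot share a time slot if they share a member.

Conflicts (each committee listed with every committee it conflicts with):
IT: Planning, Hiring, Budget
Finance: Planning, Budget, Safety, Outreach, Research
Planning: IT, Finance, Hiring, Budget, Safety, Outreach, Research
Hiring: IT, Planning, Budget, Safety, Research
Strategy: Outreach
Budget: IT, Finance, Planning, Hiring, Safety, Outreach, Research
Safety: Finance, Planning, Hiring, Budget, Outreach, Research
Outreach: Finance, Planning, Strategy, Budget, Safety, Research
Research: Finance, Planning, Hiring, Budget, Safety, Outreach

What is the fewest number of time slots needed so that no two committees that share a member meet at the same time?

Finance, Planning, Budget, Safety, Outreach, Research are mutually in conflict, so at least 6 time slots are needed.
Using 6 time slots: IT=4, Finance=6, Planning=2, Hiring=3, Strategy=1, Budget=1, Safety=5, Outreach=3, Research=4. Every pair that conflicts lands in different time slots.

6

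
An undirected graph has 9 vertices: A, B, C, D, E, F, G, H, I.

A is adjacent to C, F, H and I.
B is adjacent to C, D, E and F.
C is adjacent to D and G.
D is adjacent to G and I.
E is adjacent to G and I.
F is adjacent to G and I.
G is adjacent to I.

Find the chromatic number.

3

F, G, I are pairwise adjacent, so at least 3 colors are needed.
3 colors suffice: color 1 → {C, H, I}; color 2 → {A, B, G}; color 3 → {D, E, F}. Each edge has distinct colors on its endpoints.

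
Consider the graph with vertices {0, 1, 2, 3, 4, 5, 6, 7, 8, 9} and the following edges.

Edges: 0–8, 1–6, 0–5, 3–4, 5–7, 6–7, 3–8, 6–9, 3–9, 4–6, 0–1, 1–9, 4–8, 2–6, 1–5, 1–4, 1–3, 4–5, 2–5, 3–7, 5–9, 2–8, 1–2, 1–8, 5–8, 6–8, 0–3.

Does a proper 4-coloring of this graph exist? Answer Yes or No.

The chromatic number is 4. 1, 2, 5, 8 are pairwise adjacent (a clique of size 4), so at least 4 colors are needed.
4 colors suffice: color a → {1, 7}; color b → {3, 5, 6}; color c → {8, 9}; color d → {0, 2, 4}.
That is already a proper 4-coloring.

Yes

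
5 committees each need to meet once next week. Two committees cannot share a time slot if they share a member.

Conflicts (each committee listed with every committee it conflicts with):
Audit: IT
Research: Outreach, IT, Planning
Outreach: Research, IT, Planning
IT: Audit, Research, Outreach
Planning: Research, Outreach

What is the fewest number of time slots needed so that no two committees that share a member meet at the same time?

Research, Outreach, IT pairwise conflict, so at least 3 time slots are needed.
3 time slots suffice: time slot 1 → {IT, Planning}; time slot 2 → {Audit, Outreach}; time slot 3 → {Research}. Each listed conflict is separated.

3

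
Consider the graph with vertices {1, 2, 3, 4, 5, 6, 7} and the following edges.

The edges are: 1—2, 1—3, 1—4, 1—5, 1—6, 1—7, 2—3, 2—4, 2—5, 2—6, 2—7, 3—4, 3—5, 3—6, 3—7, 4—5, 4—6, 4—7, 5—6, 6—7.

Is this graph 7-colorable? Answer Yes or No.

Yes

The chromatic number is 6. 1, 2, 3, 4, 5, 6 form a clique, so at least 6 colors are needed.
One proper 6-coloring: 1=a, 2=b, 3=e, 4=c, 5=f, 6=d, 7=f.
Since 7 ≥ 6, a proper 7-coloring certainly exists.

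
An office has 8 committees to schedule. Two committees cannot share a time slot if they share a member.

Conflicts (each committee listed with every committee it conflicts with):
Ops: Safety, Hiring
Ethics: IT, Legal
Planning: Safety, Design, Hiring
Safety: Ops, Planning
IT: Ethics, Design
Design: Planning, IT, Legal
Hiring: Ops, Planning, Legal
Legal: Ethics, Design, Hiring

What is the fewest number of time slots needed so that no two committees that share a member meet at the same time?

2

Ethics and Legal conflict, so at least 2 time slots are needed.
A valid assignment using 2 time slots: Ops=1, Ethics=2, Planning=1, Safety=2, IT=1, Design=2, Hiring=2, Legal=1. Every pair that conflicts lands in different time slots.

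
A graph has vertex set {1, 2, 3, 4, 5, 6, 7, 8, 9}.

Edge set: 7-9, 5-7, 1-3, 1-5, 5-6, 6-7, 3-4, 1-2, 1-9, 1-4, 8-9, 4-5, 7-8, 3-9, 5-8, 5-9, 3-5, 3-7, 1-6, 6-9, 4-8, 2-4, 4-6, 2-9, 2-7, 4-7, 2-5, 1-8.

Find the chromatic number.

3, 4, 5, 7 are pairwise adjacent (a clique of size 4), so at least 4 colors are needed.
4 colors suffice: color red → {5}; color blue → {4, 9}; color green → {1, 7}; color yellow → {2, 3, 6, 8}. Every edge joins two different colors.

4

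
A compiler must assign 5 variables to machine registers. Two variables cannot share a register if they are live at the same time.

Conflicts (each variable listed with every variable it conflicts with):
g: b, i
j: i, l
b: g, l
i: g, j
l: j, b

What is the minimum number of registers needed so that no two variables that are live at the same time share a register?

The cycle l-b-g-i-j-l has odd length 5, so it cannot be 2-colored; at least 3 registers are needed.
3 registers suffice: register 1 → {g, l}; register 2 → {j, b}; register 3 → {i}. Every pair that conflicts lands in different registers.

3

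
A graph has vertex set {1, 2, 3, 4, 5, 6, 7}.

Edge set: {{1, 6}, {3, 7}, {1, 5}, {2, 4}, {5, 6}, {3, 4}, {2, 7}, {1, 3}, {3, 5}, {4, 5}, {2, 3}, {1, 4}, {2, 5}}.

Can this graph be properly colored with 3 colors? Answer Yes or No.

2, 3, 4, 5 form a clique, so at least 4 colors are needed.
So 3 colors are not enough.

No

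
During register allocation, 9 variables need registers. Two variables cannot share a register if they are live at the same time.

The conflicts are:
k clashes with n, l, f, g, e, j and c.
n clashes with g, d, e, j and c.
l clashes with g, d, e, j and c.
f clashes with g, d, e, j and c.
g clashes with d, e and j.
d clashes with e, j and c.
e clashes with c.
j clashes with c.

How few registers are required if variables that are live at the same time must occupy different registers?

4

k, f, j, c pairwise conflict, so at least 4 registers are needed.
4 registers suffice: k=3, n=4, l=4, f=4, g=2, d=3, e=1, j=1, c=2. No two conflicting variables share a register.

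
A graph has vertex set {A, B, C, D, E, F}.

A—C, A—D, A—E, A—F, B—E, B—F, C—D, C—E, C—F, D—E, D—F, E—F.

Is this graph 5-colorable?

The chromatic number is 5. A, C, D, E, F are mutually adjacent (a clique of size 5), so at least 5 colors are needed.
5 colors suffice: color 1 → {F}; color 2 → {E}; color 3 → {A, B}; color 4 → {C}; color 5 → {D}.
That is already a proper 5-coloring.

Yes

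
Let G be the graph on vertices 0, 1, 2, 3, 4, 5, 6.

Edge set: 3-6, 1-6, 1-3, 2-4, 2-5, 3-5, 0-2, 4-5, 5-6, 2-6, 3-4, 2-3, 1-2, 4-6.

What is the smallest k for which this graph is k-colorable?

2, 3, 4, 5, 6 are mutually adjacent (a clique of size 5), so at least 5 colors are needed.
5 colors suffice: 0=blue, 1=yellow, 2=red, 3=green, 4=yellow, 5=purple, 6=blue. No two adjacent vertices share a color.

5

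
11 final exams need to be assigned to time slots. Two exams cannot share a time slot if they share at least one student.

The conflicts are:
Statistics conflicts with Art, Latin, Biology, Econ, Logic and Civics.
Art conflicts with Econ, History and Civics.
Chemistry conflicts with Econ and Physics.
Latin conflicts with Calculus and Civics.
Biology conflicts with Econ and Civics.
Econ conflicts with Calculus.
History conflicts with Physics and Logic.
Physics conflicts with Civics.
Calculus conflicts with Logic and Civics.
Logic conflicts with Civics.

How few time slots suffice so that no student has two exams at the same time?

Statistics, Art, Econ pairwise conflict, so at least 3 time slots are needed.
3 time slots suffice: time slot 1 → {Econ, History, Civics}; time slot 2 → {Statistics, Physics, Calculus}; time slot 3 → {Art, Chemistry, Latin, Biology, Logic}. Every pair that conflicts lands in different time slots.

3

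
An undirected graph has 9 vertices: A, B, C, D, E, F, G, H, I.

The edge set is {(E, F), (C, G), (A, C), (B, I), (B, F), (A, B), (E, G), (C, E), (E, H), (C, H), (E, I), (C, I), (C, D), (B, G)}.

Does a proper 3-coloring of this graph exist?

The chromatic number is 3. C, E, G are pairwise adjacent, so at least 3 colors are needed.
3 colors suffice: color 1 → {B, C}; color 2 → {A, D, E}; color 3 → {F, G, H, I}.
That is already a proper 3-coloring.

Yes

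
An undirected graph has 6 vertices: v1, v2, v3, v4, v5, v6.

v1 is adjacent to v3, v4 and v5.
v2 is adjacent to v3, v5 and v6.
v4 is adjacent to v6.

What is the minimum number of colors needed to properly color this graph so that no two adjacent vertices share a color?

3

The cycle v5-v2-v6-v4-v1-v5 has odd length 5, so it cannot be 2-colored; at least 3 colors are needed.
3 colors suffice: color red → {v1, v2}; color blue → {v3, v5, v6}; color green → {v4}. No two adjacent vertices share a color.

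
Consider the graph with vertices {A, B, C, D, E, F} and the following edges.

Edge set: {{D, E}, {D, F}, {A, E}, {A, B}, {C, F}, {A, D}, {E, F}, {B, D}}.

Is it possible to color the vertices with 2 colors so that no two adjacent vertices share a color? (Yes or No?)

D, E, F form a triangle, so at least 3 colors are needed.
So 2 colors are not enough.

No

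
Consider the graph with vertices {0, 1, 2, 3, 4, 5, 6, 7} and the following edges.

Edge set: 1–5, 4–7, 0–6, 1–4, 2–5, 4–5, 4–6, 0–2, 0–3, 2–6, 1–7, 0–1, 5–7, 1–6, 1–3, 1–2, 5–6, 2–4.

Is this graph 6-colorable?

The chromatic number is 5. 1, 2, 4, 5, 6 form a clique, so at least 5 colors are needed.
5 colors suffice: color a → {1}; color b → {0, 4}; color c → {2, 3, 7}; color d → {6}; color e → {5}.
Since 6 ≥ 5, a proper 6-coloring certainly exists.

Yes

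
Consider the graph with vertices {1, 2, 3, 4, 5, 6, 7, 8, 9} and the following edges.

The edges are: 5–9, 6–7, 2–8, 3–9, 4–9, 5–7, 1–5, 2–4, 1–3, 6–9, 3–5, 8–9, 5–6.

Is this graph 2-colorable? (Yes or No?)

1, 3, 5 form a triangle, so at least 3 colors are needed.
So 2 colors are not enough.

No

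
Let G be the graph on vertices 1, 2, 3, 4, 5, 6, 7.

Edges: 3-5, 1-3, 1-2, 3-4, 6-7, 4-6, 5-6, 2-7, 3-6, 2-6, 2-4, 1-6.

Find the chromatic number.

2, 4, 6 form a triangle, so at least 3 colors are needed.
3 colors suffice: color a → {6}; color b → {2, 3}; color c → {1, 4, 5, 7}. No two adjacent vertices share a color.

3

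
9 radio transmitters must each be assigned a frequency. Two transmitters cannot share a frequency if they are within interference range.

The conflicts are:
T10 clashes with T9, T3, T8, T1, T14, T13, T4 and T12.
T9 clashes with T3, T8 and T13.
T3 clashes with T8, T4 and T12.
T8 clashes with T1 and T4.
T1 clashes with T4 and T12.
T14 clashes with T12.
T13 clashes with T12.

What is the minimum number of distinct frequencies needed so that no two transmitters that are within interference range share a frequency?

T10, T8, T1, T4 pairwise conflict, so at least 4 frequencies are needed.
4 frequencies suffice: frequency 1 → {T10}; frequency 2 → {T8, T12}; frequency 3 → {T3, T1, T14, T13}; frequency 4 → {T9, T4}. Every pair that conflicts lands in different frequencies.

4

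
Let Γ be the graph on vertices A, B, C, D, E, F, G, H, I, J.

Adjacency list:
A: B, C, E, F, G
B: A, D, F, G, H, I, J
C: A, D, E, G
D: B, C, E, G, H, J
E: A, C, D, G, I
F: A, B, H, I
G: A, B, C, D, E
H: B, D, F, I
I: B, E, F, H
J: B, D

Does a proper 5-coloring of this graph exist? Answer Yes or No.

Yes

The chromatic number is 4. A, C, E, G are pairwise adjacent (a clique of size 4), so at least 4 colors are needed.
One proper 4-coloring: A=2, B=1, C=4, D=2, E=1, F=4, G=3, H=3, I=2, J=3.
Since 5 ≥ 4, a proper 5-coloring certainly exists.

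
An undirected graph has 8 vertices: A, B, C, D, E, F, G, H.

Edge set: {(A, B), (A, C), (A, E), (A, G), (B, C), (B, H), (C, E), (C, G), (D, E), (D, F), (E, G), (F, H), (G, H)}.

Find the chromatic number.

4

A, C, E, G form a clique, so at least 4 colors are needed.
One proper 4-coloring: A=blue, B=green, C=yellow, D=green, E=red, F=blue, G=green, H=red. Each edge has distinct colors on its endpoints.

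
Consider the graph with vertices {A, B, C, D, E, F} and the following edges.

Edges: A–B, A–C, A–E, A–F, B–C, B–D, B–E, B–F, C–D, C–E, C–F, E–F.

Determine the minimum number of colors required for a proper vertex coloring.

5

A, B, C, E, F are mutually adjacent (a clique of size 5), so at least 5 colors are needed.
5 colors suffice: color 1 → {B}; color 2 → {C}; color 3 → {D, E}; color 4 → {F}; color 5 → {A}. No two adjacent vertices share a color.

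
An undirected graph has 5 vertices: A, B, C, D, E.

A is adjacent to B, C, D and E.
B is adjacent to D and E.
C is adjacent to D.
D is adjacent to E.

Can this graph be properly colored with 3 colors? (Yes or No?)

A, B, D, E are mutually adjacent (a clique of size 4), so at least 4 colors are needed.
So 3 colors are not enough.

No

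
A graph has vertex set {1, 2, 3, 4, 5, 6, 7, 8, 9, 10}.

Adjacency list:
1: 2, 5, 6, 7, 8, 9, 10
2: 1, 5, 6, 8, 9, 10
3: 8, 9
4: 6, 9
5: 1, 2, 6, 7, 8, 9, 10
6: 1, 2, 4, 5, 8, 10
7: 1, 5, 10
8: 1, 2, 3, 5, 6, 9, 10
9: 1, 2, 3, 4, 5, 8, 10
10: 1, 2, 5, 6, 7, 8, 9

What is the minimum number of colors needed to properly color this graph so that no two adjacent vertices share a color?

1, 2, 5, 6, 8, 10 form a clique, so at least 6 colors are needed.
One proper 6-coloring: 1=purple, 2=orange, 3=red, 4=red, 5=blue, 6=green, 7=green, 8=yellow, 9=green, 10=red. Every edge joins two different colors.

6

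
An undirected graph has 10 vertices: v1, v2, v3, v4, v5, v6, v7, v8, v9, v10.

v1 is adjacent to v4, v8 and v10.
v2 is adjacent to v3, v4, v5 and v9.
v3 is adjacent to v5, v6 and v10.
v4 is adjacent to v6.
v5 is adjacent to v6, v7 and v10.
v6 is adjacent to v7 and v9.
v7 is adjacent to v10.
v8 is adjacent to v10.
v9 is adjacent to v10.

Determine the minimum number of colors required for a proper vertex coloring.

v3, v5, v6 are pairwise adjacent, so at least 3 colors are needed.
3 colors suffice: v1=B, v2=R, v3=G, v4=G, v5=B, v6=R, v7=G, v8=G, v9=B, v10=R. Each edge has distinct colors on its endpoints.

3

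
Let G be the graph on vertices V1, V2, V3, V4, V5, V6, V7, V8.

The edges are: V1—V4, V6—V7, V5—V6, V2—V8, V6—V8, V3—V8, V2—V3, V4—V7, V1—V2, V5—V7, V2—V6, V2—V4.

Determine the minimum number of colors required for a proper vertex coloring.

3

V1, V2, V4 are pairwise adjacent, so at least 3 colors are needed.
One proper 3-coloring: V1=3, V2=1, V3=2, V4=2, V5=3, V6=2, V7=1, V8=3. Each edge has distinct colors on its endpoints.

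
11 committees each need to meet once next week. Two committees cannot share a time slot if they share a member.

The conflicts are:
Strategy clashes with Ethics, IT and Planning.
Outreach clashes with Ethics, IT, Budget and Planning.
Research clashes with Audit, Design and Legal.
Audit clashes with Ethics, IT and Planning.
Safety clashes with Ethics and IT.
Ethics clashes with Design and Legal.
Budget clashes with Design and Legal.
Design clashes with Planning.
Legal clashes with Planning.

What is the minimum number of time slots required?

Strategy and IT conflict, so at least 2 time slots are needed.
2 time slots suffice: time slot 1 → {Research, Ethics, IT, Budget, Planning}; time slot 2 → {Strategy, Outreach, Audit, Safety, Design, Legal}. Each listed conflict is separated.

2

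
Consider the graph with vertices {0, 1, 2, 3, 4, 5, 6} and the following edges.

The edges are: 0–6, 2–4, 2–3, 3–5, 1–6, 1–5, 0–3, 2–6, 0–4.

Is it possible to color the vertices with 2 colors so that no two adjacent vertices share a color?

The cycle 6-2-3-5-1-6 has odd length 5, so it cannot be 2-colored; at least 3 colors are needed.
So 2 colors are not enough.

No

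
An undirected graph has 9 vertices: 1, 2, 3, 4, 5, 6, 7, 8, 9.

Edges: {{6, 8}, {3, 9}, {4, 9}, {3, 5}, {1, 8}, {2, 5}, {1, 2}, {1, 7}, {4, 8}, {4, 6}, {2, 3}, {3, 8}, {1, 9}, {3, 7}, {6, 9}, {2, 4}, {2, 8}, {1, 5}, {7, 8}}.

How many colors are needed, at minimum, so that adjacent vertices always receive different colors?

3

1, 7, 8 form a triangle, so at least 3 colors are needed.
3 colors suffice: 1=b, 2=c, 3=b, 4=b, 5=a, 6=c, 7=c, 8=a, 9=a. No two adjacent vertices share a color.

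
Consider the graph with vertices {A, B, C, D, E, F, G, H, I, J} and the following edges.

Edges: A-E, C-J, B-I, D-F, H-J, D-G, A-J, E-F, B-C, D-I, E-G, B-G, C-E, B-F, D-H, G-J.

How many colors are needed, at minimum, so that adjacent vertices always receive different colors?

C and E are adjacent, so at least 2 colors are needed.
2 colors suffice: color 1 → {B, D, E, J}; color 2 → {A, C, F, G, H, I}. Every edge joins two different colors.

2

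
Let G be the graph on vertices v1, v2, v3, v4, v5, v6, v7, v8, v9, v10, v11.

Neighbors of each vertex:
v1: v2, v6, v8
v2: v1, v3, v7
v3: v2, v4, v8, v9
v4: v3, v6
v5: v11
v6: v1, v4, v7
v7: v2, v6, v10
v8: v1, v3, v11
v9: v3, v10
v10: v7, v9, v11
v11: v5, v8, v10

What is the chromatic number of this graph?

3

The cycle v3-v8-v11-v10-v9-v3 has odd length 5, so it cannot be 2-colored; at least 3 colors are needed.
A valid assignment using 3 colors: v1=1, v2=2, v3=1, v4=3, v5=2, v6=2, v7=1, v8=2, v9=3, v10=2, v11=1. Every edge joins two different colors.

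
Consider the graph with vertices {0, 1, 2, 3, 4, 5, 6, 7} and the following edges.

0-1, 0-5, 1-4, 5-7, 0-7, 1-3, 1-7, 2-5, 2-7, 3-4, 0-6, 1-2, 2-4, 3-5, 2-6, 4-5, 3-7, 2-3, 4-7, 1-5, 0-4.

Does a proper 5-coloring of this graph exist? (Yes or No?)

1, 2, 3, 4, 5, 7 are mutually adjacent (a clique of size 6), so at least 6 colors are needed.
So 5 colors are not enough.

No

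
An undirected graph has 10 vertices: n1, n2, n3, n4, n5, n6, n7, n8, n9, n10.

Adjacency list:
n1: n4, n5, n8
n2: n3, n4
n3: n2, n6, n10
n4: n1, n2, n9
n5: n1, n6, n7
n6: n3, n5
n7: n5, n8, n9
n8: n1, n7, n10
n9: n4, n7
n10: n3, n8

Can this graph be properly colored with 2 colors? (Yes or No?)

The cycle n1-n8-n7-n9-n4-n1 has odd length 5, so it cannot be 2-colored; at least 3 colors are needed.
So 2 colors are not enough.

No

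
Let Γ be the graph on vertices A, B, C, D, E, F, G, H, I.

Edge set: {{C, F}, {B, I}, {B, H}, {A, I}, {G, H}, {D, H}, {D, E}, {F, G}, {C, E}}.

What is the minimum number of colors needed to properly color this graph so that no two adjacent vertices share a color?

2

D and H are adjacent, so at least 2 colors are needed.
2 colors suffice: color 1 → {E, F, H, I}; color 2 → {A, B, C, D, G}. Every edge joins two different colors.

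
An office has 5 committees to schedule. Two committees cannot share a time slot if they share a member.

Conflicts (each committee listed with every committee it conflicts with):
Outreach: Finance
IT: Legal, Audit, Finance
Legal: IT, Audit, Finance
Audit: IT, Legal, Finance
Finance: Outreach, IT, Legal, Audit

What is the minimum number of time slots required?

IT, Legal, Audit, Finance all conflict with each other, so at least 4 time slots are needed.
4 time slots suffice: Outreach=2, IT=3, Legal=4, Audit=2, Finance=1. No two conflicting committees share a time slot.

4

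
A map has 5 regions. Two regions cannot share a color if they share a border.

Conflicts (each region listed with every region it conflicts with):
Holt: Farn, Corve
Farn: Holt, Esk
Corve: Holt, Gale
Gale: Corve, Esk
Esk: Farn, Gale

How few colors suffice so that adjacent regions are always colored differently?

3

The cycle Esk-Gale-Corve-Holt-Farn-Esk has odd length 5, so it cannot be 2-colored; at least 3 colors are needed.
A valid assignment using 3 colors: Holt=2, Farn=1, Corve=1, Gale=2, Esk=3. Each listed conflict is separated.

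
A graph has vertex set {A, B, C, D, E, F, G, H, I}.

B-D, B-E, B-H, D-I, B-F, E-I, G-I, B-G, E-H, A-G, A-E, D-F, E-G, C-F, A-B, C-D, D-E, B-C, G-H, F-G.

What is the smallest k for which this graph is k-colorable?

B, E, G, H form a clique, so at least 4 colors are needed.
4 colors suffice: color 1 → {B, I}; color 2 → {D, G}; color 3 → {E, F}; color 4 → {A, C, H}. Every edge joins two different colors.

4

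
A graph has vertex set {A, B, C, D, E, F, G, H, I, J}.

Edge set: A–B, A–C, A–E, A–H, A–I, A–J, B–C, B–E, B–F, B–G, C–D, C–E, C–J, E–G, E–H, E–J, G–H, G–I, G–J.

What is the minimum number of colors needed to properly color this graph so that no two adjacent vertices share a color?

A, C, E, J form a clique, so at least 4 colors are needed.
4 colors suffice: color 1 → {D, E, F, I}; color 2 → {A, G}; color 3 → {B, H, J}; color 4 → {C}. Each edge has distinct colors on its endpoints.

4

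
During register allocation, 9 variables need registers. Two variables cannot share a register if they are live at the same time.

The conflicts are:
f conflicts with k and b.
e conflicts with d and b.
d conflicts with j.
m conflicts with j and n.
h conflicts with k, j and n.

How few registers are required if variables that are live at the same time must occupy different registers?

3

The cycle h-j-d-e-b-f-k-h has odd length 7, so it cannot be 2-colored; at least 3 registers are needed.
3 registers suffice: register 1 → {e, k, j, n}; register 2 → {f, d, m, h}; register 3 → {b}. Every pair that conflicts lands in different registers.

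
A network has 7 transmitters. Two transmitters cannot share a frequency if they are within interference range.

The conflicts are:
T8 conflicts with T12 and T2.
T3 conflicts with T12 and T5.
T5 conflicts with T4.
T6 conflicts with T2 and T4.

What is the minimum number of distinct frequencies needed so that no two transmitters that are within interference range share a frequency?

The cycle T3-T5-T4-T6-T2-T8-T12-T3 has odd length 7, so it cannot be 2-colored; at least 3 frequencies are needed.
3 frequencies suffice: frequency 1 → {T12, T5, T6}; frequency 2 → {T3, T2, T4}; frequency 3 → {T8}. No two conflicting transmitters share a frequency.

3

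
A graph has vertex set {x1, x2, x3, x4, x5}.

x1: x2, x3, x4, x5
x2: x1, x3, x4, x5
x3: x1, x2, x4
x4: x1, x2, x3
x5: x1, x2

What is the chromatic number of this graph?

4

x1, x2, x3, x4 are mutually adjacent (a clique of size 4), so at least 4 colors are needed.
4 colors suffice: color 1 → {x1}; color 2 → {x2}; color 3 → {x4, x5}; color 4 → {x3}. Every edge joins two different colors.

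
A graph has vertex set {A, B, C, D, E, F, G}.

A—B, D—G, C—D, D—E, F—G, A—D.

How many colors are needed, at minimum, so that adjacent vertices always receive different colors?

A and D are adjacent, so at least 2 colors are needed.
A valid assignment using 2 colors: A=blue, B=red, C=blue, D=red, E=blue, F=red, G=blue. Every edge joins two different colors.

2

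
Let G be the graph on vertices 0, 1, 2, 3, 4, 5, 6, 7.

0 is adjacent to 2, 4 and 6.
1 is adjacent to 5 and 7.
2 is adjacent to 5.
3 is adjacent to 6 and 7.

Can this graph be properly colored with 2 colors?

No

The cycle 2-0-6-3-7-1-5-2 has odd length 7, so it cannot be 2-colored; at least 3 colors are needed.
So 2 colors are not enough.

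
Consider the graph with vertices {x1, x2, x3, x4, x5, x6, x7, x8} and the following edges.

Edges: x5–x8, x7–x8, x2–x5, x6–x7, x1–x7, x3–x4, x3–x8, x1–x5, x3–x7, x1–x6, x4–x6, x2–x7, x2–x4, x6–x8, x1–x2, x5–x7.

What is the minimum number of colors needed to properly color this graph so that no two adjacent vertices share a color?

x1, x2, x5, x7 form a clique, so at least 4 colors are needed.
4 colors suffice: x1=2, x2=4, x3=3, x4=1, x5=3, x6=3, x7=1, x8=2. No two adjacent vertices share a color.

4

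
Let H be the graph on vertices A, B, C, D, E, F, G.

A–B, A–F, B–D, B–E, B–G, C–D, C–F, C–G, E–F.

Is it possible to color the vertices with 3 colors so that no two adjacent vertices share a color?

Yes

The chromatic number is 3. The cycle C-F-A-B-D-C has odd length 5, so it cannot be 2-colored; at least 3 colors are needed.
3 colors suffice: color red → {B, F}; color blue → {A, C, E}; color green → {D, G}.
That is already a proper 3-coloring.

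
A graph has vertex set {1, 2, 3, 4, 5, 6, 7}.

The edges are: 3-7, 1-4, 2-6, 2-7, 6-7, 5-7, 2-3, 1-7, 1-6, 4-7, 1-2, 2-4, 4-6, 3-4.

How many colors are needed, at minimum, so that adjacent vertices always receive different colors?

1, 2, 4, 6, 7 are mutually adjacent (a clique of size 5), so at least 5 colors are needed.
A valid assignment using 5 colors: 1=yellow, 2=green, 3=yellow, 4=blue, 5=blue, 6=purple, 7=red. Every edge joins two different colors.

5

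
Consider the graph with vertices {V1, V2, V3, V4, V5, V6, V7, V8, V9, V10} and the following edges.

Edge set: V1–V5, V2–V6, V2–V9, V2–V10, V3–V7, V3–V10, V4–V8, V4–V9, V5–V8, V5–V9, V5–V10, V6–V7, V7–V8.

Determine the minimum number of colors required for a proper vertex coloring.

The cycle V10-V5-V8-V7-V3-V10 has odd length 5, so it cannot be 2-colored; at least 3 colors are needed.
3 colors suffice: color red → {V2, V4, V5, V7}; color blue → {V1, V6, V8, V9, V10}; color green → {V3}. Each edge has distinct colors on its endpoints.

3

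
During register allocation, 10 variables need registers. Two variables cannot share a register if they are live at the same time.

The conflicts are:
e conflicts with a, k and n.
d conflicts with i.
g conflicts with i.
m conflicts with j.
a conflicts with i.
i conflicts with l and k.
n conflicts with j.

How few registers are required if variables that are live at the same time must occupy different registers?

d and i conflict, so at least 2 registers are needed.
2 registers suffice: register 1 → {e, i, j}; register 2 → {d, g, m, a, l, k, n}. Every pair that conflicts lands in different registers.

2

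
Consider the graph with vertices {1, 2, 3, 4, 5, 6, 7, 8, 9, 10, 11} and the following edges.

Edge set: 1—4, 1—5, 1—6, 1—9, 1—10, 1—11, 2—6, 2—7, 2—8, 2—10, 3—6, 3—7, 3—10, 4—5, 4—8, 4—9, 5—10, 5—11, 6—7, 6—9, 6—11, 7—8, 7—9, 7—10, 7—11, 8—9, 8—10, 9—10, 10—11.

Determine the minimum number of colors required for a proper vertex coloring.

4

2, 7, 8, 10 are mutually adjacent (a clique of size 4), so at least 4 colors are needed.
4 colors suffice: color red → {4, 6, 10}; color blue → {1, 7}; color green → {2, 3, 9, 11}; color yellow → {5, 8}. Each edge has distinct colors on its endpoints.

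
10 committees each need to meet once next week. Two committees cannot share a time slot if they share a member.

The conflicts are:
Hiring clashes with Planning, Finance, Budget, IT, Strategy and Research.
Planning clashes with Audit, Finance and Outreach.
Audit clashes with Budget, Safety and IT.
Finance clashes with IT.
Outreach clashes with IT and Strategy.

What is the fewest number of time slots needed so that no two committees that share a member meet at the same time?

3

Hiring, Planning, Finance are mutually in conflict, so at least 3 time slots are needed.
3 time slots suffice: Hiring=1, Planning=2, Audit=1, Finance=3, Budget=2, Outreach=1, Safety=2, IT=2, Strategy=2, Research=2. Each listed conflict is separated.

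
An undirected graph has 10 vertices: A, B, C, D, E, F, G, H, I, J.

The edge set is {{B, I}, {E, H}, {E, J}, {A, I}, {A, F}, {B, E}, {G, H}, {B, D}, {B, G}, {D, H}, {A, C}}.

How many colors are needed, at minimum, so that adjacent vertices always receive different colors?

B and D are adjacent, so at least 2 colors are needed.
2 colors suffice: A=1, B=1, C=2, D=2, E=2, F=2, G=2, H=1, I=2, J=1. Every edge joins two different colors.

2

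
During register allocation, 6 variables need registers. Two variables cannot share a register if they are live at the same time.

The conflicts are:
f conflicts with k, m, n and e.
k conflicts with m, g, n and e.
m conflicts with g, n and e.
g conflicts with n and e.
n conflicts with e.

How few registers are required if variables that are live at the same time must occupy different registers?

f, k, m, n, e pairwise conflict, so at least 5 registers are needed.
5 registers suffice: register 1 → {n}; register 2 → {k}; register 3 → {m}; register 4 → {e}; register 5 → {f, g}. Every pair that conflicts lands in different registers.

5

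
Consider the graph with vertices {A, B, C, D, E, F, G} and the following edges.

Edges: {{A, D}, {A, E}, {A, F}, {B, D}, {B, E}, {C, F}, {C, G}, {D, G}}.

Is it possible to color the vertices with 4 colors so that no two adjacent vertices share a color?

The chromatic number is 3. The cycle C-F-A-D-G-C has odd length 5, so it cannot be 2-colored; at least 3 colors are needed.
A valid assignment using 3 colors: A=1, B=1, C=1, D=2, E=2, F=2, G=3.
Since 4 ≥ 3, a proper 4-coloring certainly exists.

Yes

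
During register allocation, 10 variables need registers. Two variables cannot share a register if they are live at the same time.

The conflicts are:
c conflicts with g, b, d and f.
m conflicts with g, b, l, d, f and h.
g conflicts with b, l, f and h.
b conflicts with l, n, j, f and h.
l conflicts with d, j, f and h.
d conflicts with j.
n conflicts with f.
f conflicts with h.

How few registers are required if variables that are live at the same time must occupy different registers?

m, g, b, l, f, h pairwise conflict, so at least 6 registers are needed.
6 registers suffice: c=3, m=4, g=5, b=1, l=3, d=1, n=3, j=2, f=2, h=6. Each listed conflict is separated.

6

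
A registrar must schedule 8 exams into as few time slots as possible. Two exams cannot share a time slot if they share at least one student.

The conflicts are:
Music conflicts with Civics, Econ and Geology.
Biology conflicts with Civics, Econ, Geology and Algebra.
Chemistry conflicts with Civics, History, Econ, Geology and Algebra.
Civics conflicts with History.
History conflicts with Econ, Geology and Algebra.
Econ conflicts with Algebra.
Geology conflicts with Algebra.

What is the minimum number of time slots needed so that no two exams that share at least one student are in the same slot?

Chemistry, History, Econ, Algebra all conflict with each other, so at least 4 time slots are needed.
Using 4 time slots: Music=2, Biology=2, Chemistry=4, Civics=1, History=2, Econ=1, Geology=1, Algebra=3. Each listed conflict is separated.

4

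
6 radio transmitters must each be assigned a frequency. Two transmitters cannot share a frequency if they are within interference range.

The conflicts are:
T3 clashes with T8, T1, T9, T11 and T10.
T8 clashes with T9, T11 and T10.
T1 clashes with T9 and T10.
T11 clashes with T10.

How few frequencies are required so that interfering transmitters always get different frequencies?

4

T3, T8, T11, T10 pairwise conflict, so at least 4 frequencies are needed.
4 frequencies suffice: frequency 1 → {T3}; frequency 2 → {T9, T10}; frequency 3 → {T8, T1}; frequency 4 → {T11}. No two conflicting transmitters share a frequency.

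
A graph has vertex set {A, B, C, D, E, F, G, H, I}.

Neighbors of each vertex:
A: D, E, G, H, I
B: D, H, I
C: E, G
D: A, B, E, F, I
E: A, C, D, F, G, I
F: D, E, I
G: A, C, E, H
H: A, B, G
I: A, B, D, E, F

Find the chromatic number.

D, E, F, I form a clique, so at least 4 colors are needed.
One proper 4-coloring: A=yellow, B=red, C=green, D=blue, E=red, F=yellow, G=blue, H=green, I=green. No two adjacent vertices share a color.

4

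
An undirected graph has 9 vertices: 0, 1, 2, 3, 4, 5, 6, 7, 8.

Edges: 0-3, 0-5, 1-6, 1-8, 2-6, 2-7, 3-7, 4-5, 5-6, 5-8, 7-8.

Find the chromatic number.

3

The cycle 1-8-7-2-6-1 has odd length 5, so it cannot be 2-colored; at least 3 colors are needed.
3 colors suffice: 0=green, 1=red, 2=green, 3=blue, 4=blue, 5=red, 6=blue, 7=red, 8=blue. No two adjacent vertices share a color.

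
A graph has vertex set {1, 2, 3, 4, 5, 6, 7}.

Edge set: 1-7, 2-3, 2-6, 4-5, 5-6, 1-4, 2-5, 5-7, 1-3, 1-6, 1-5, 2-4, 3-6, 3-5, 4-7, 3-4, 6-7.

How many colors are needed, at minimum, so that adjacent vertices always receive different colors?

4

1, 5, 6, 7 are pairwise adjacent (a clique of size 4), so at least 4 colors are needed.
4 colors suffice: color a → {5}; color b → {1, 2}; color c → {4, 6}; color d → {3, 7}. Each edge has distinct colors on its endpoints.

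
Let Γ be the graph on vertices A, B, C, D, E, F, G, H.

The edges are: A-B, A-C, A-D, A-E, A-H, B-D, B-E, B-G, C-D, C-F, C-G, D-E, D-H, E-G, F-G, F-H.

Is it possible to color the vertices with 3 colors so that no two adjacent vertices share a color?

A, B, D, E are pairwise adjacent (a clique of size 4), so at least 4 colors are needed.
So 3 colors are not enough.

No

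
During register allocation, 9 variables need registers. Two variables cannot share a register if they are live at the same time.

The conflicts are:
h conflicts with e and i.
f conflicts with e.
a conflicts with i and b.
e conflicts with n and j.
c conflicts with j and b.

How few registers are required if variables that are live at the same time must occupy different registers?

3

The cycle a-i-h-e-j-c-b-a has odd length 7, so it cannot be 2-colored; at least 3 registers are needed.
A valid assignment using 3 registers: h=2, f=2, a=3, e=1, n=2, i=1, c=1, j=2, b=2. Every pair that conflicts lands in different registers.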